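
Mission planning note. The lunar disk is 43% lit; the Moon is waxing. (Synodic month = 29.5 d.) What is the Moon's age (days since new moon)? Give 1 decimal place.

From f = (1 − cos θ)/2: cos θ = 1 − 2×0.43 = 0.140; arccos → 82.0°.
Waxing ⇒ before full, so θ = 82.0°.
At 360°/29.5 d per day, 82.0° corresponds to 6.72 days.

6.7 days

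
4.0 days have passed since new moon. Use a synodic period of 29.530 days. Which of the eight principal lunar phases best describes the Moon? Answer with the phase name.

θ ≈ 360° × 4.0/29.530 = 49°, which falls in the waxing crescent sector.

waxing crescent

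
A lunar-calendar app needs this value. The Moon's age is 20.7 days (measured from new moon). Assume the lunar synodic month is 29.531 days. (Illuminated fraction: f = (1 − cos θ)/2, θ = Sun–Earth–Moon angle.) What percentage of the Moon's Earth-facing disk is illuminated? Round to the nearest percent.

The Moon has covered 20.7/29.531 of its cycle, so θ ≈ 360° × 20.7/29.531 = 252.3°.
With cos θ = (-0.303), the lit fraction is (1 − (-0.303))/2 ≈ 0.652, so 65%.

65%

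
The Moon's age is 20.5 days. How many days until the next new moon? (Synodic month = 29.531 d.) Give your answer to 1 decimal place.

One full lunation from the last new moon is 29.531 d; remaining = 29.531 − 20.5 = 9.031 d.

9.0 days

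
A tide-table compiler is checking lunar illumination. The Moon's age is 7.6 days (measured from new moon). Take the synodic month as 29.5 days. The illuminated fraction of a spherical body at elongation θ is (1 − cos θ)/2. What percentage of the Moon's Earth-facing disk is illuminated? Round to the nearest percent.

Phase angle: θ = 360°·(7.6 d)/(29.5 d) = 92.7°.
With cos θ = (-0.048), the lit fraction is (1 − (-0.048))/2 ≈ 0.524, so 52%.

52%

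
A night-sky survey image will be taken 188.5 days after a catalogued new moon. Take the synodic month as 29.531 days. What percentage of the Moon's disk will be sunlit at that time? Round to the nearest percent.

188.5/29.531 = 6.383 lunations, so 6 complete cycles and 11.31 d into the next.
Phase angle: θ = 360°·(11.31 d)/(29.531 d) = 137.9°.
cos 137.9° = (-0.742), so f = (1 − (-0.742))/2 = 0.871, so 87%.

87%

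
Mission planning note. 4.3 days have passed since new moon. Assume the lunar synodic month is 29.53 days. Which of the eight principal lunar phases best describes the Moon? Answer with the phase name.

waxing crescent

θ ≈ 360° × 4.3/29.53 = 52°, which falls in the waxing crescent sector.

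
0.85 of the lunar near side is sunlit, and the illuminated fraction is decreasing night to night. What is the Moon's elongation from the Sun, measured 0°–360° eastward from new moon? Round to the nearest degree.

cos θ = 1 − 2f = -0.700, giving a principal value of 134.4°.
A waning Moon lies in 180°–360°, so θ = 360° − 134.4° = 225.6°.

226°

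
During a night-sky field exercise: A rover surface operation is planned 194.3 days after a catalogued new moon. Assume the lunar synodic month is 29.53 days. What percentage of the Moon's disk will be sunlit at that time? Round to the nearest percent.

Reduce mod P: 194.3 − 6×29.53 = 17.12 d into the current lunation.
Phase angle: θ = 360°·(17.12 d)/(29.53 d) = 208.7°.
With cos θ = (-0.877), the lit fraction is (1 − (-0.877))/2 ≈ 0.939, so 94%.

94%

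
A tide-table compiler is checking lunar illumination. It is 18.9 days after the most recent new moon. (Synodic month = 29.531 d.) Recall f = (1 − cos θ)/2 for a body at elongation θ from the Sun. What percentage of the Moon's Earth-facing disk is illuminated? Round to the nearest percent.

82%

The Moon has covered 18.9/29.531 of its cycle, so θ ≈ 360° × 18.9/29.531 = 230.4°.
cos 230.4° = (-0.637), so f = (1 − (-0.637))/2 = 0.819, so 82%.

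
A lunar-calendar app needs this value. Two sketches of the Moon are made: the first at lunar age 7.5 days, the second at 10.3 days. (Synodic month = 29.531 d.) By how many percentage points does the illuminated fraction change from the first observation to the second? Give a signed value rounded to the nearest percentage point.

+28 pp

θ₁ = 360° × 7.5/29.531 = 91.4°, f₁ = (1 − cos θ₁)/2 = 0.512.
θ₂ = 360° × 10.3/29.531 = 125.6°, f₂ = (1 − cos θ₂)/2 = 0.791.
Change = f₂ − f₁ = +0.278 → +28 percentage points.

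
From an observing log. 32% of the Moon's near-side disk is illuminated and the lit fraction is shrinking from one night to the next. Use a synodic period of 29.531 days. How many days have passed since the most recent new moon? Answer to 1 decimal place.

23.9 days

cos θ = 1 − 2f = 0.360, giving a principal value of 68.9°.
Since the Moon is past full (waning), take the reflex angle: θ = 360° − 68.9° = 291.1°.
At 360°/29.531 d per day, 291.1° corresponds to 23.88 days.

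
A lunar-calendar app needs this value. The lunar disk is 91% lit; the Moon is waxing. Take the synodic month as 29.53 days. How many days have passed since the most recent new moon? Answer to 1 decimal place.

11.9 days

cos θ = 1 − 2f = -0.820, giving a principal value of 145.1°.
The Moon is waxing (0°–180°), so θ = 145.1° directly.
Age = 29.53 × 145.1°/360° ≈ 11.90 days.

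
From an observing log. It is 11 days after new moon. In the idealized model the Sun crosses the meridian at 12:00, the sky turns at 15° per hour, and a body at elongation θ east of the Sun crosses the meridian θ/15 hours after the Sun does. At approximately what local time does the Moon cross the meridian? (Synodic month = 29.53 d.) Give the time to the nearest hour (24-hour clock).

The Moon has covered 11/29.53 of its cycle, so θ ≈ 360° × 11/29.53 = 134.1°.
The Moon trails the Sun by θ/15 = 134.1/15 ≈ 8.94 hours.
12:00 + 8.94 h ≈ 20:56 → 21:00 to the nearest hour.

21:00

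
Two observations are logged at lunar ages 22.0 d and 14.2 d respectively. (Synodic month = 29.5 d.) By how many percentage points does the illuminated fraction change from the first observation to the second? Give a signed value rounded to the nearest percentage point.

θ₁ = 360° × 22.0/29.5 = 268.5°, f₁ = (1 − cos θ₁)/2 = 0.513.
θ₂ = 360° × 14.2/29.5 = 173.3°, f₂ = (1 − cos θ₂)/2 = 0.997.
Change = f₂ − f₁ = +0.483 → +48 percentage points.

+48 pp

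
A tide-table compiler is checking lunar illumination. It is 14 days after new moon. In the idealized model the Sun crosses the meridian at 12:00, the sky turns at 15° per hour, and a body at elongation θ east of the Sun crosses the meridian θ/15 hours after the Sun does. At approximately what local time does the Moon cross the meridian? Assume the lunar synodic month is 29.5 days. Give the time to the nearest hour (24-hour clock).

23:00

Elongation θ = 360° × 14/29.5 ≈ 170.8°.
Delay after the Sun = 170.8° / (15°/h) ≈ 11.39 h.
12:00 + 11.39 h ≈ 23:23 → 23:00 to the nearest hour.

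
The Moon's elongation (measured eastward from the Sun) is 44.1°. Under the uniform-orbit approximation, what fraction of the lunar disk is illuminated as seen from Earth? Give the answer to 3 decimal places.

f = (1 − cos 44.1°)/2 = (1 − 0.718)/2 ≈ 0.141.

0.141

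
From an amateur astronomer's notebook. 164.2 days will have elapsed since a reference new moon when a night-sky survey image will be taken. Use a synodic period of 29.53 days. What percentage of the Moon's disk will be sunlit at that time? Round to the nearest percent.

164.2 d spans 5 complete synodic months (5 × 29.53 = 147.65 d) plus 16.55 d.
Phase angle: θ = 360°·(16.55 d)/(29.53 d) = 201.8°.
With cos θ = (-0.929), the lit fraction is (1 − (-0.929))/2 ≈ 0.964, so 96%.

96%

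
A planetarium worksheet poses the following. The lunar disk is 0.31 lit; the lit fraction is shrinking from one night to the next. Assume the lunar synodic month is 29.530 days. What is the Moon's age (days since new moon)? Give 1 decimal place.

24.0 days

cos θ = 1 − 2f = 0.380, giving a principal value of 67.7°.
A waning Moon lies in 180°–360°, so θ = 360° − 67.7° = 292.3°.
That fraction of the synodic month is 292.3/360 × 29.530 d ≈ 23.98 d.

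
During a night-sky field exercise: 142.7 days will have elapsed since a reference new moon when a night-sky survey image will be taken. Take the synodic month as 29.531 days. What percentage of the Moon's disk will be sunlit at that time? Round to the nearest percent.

25%

142.7 d spans 4 complete synodic months (4 × 29.531 = 118.12 d) plus 24.58 d.
Elongation θ = 360° × 24.58/29.531 ≈ 299.6°.
Illuminated fraction = (1 − cos 299.6°)/2 = (1 − 0.494)/2 ≈ 0.253, so 25%.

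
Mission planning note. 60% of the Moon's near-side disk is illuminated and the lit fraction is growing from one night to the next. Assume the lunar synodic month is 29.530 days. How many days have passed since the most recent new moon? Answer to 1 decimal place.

8.3 days

Invert f = (1 − cos θ)/2 to get cos θ = 1 − 2(0.60) = -0.200, hence θ₀ = arccos -0.200 = 101.5°.
Before full moon the principal value applies: θ = 101.5°.
That fraction of the synodic month is 101.5/360 × 29.530 d ≈ 8.33 d.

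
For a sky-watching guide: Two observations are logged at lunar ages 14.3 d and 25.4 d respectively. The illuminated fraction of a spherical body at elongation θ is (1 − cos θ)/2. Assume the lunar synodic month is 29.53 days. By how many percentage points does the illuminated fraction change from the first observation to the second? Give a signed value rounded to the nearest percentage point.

θ₁ = 360° × 14.3/29.53 = 174.3°, f₁ = (1 − cos θ₁)/2 = 0.998.
θ₂ = 360° × 25.4/29.53 = 309.7°, f₂ = (1 − cos θ₂)/2 = 0.181.
Change = f₂ − f₁ = -0.817 → -82 percentage points.

-82 percentage points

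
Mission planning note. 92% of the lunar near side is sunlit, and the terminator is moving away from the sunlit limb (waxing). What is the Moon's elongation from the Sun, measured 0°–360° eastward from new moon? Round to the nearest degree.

cos θ = 1 − 2f = -0.840, giving a principal value of 147.1°.
Waxing ⇒ before full, so θ = 147.1°.

147°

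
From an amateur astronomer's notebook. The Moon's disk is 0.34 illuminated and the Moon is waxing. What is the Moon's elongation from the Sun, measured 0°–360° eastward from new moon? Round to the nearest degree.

Invert f = (1 − cos θ)/2 to get cos θ = 1 − 2(0.34) = 0.320, hence θ₀ = arccos 0.320 = 71.3°.
Waxing ⇒ before full, so θ = 71.3°.

71°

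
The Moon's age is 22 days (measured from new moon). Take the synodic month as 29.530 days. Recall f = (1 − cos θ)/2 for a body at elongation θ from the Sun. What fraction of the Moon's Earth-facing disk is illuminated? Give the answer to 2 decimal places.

Elongation θ = 360° × 22/29.530 ≈ 268.2°.
Illuminated fraction = (1 − cos 268.2°)/2 = (1 − (-0.031))/2 ≈ 0.516.

0.52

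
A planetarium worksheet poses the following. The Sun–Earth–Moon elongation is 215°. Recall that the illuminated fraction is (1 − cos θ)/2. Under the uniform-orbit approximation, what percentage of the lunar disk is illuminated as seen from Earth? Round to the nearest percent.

91%

Half-versine of 215°: (1 − (-0.819))/2 = 0.910, i.e. 91%.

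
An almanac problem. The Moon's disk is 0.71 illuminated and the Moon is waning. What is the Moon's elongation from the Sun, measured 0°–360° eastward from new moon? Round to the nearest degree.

245°

From f = (1 − cos θ)/2: cos θ = 1 − 2×0.71 = -0.420; arccos → 114.8°.
A waning Moon lies in 180°–360°, so θ = 360° − 114.8° = 245.2°.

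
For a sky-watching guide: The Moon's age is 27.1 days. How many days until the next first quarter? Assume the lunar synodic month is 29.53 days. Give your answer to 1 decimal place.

9.8 days

First quarter occurs at elongation 90°, i.e. at age 29.53 × 90/360 = 7.383 d.
Already past this cycle's first quarter; the next is at 7.383 + 29.53 = 36.913 d, so 36.913 − 27.1 = 9.812 days.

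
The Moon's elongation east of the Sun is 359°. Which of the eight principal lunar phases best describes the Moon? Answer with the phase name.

new moon

359° lies in the new moon sector of the 8-phase cycle.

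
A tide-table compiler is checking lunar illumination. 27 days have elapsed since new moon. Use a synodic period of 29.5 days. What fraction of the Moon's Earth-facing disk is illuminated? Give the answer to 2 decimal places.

0.07

The Moon has covered 27/29.5 of its cycle, so θ ≈ 360° × 27/29.5 = 329.5°.
cos 329.5° = 0.862, so f = (1 − 0.862)/2 = 0.069.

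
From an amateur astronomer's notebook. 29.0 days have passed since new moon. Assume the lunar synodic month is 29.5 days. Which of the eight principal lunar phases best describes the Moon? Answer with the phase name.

At 29.0/29.5 of the cycle, θ ≈ 354° — the new moon range.

new moon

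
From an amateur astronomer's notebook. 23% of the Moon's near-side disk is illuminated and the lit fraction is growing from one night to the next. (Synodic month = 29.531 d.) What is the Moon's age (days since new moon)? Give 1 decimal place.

4.7 days

cos θ = 1 − 2f = 0.540, giving a principal value of 57.3°.
Waxing ⇒ before full, so θ = 57.3°.
At 360°/29.531 d per day, 57.3° corresponds to 4.70 days.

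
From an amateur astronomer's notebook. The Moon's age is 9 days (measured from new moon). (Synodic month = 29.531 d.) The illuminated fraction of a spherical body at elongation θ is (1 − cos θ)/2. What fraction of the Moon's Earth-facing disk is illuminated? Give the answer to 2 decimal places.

Elongation θ = 360° × 9/29.531 ≈ 109.7°.
Illuminated fraction = (1 − cos 109.7°)/2 = (1 − (-0.337))/2 ≈ 0.669.

0.67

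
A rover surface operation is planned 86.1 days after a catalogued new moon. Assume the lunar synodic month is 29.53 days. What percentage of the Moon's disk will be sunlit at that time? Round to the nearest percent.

7%

Reduce mod P: 86.1 − 2×29.53 = 27.04 d into the current lunation.
Elongation θ = 360° × 27.04/29.53 ≈ 329.6°.
Illuminated fraction = (1 − cos 329.6°)/2 = (1 − 0.863)/2 ≈ 0.069, so 7%.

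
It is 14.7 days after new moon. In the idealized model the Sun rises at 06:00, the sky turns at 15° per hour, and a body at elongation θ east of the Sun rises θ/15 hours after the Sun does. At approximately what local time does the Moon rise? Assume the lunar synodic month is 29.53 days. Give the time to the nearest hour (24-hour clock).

18:00

The Moon has covered 14.7/29.53 of its cycle, so θ ≈ 360° × 14.7/29.53 = 179.2°.
At 15° of sky rotation per hour, 179.2° corresponds to a 11.95 h lag.
06:00 + 11.95 h ≈ 17:57 → 18:00 to the nearest hour.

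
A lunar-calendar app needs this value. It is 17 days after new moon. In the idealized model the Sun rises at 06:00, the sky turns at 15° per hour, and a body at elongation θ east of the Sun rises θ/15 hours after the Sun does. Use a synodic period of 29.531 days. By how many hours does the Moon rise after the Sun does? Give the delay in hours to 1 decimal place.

13.8 h

The Moon has covered 17/29.531 of its cycle, so θ ≈ 360° × 17/29.531 = 207.2°.
At 15° of sky rotation per hour, 207.2° corresponds to a 13.82 h lag.
So the Moon rises 13.82 h after the Sun.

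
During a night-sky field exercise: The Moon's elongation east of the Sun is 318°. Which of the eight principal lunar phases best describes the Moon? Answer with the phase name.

The waning crescent sector spans roughly 292°–338°; 318° falls inside it.

waning crescent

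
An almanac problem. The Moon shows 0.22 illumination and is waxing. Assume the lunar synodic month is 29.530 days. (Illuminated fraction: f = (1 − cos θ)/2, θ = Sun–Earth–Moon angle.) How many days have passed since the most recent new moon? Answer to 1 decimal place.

cos θ = 1 − 2f = 0.560, giving a principal value of 55.9°.
Before full moon the principal value applies: θ = 55.9°.
At 360°/29.530 d per day, 55.9° corresponds to 4.59 days.

4.6 days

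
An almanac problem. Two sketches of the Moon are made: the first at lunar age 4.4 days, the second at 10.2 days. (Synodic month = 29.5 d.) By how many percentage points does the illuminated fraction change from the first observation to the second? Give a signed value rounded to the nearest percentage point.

θ₁ = 360° × 4.4/29.5 = 53.7°, f₁ = (1 − cos θ₁)/2 = 0.204.
θ₂ = 360° × 10.2/29.5 = 124.5°, f₂ = (1 − cos θ₂)/2 = 0.783.
Change = f₂ − f₁ = +0.579 → +58 percentage points.

+58 pp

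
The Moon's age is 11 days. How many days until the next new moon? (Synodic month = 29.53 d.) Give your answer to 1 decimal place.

The next new moon completes the synodic month: 29.53 − 11 = 18.530 days.

18.5 days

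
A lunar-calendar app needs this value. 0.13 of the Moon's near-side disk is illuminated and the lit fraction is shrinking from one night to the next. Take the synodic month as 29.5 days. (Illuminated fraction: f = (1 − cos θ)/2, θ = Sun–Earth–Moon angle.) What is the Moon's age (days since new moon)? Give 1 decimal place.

cos θ = 1 − 2f = 0.740, giving a principal value of 42.3°.
Since the Moon is past full (waning), take the reflex angle: θ = 360° − 42.3° = 317.7°.
At 360°/29.5 d per day, 317.7° corresponds to 26.04 days.

26.0 days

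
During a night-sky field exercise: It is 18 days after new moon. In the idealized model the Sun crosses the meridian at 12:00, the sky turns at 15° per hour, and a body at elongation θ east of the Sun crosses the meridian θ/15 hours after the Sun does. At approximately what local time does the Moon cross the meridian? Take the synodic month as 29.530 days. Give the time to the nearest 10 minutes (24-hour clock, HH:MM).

02:40

The Moon has covered 18/29.530 of its cycle, so θ ≈ 360° × 18/29.530 = 219.4°.
At 15° of sky rotation per hour, 219.4° corresponds to a 14.63 h lag.
12:00 + 14.629 h ≈ 02:38 → 02:40 to the nearest ten minutes.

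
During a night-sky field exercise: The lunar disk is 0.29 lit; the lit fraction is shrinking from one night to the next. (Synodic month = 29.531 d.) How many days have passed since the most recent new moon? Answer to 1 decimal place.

24.2 days

From f = (1 − cos θ)/2: cos θ = 1 − 2×0.29 = 0.420; arccos → 65.2°.
A waning Moon lies in 180°–360°, so θ = 360° − 65.2° = 294.8°.
That fraction of the synodic month is 294.8/360 × 29.531 d ≈ 24.19 d.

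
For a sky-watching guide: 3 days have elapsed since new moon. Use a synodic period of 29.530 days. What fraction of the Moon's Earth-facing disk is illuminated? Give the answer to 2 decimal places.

Elongation θ = 360° × 3/29.530 ≈ 36.6°.
With cos θ = 0.803, the lit fraction is (1 − 0.803)/2 ≈ 0.098.

0.10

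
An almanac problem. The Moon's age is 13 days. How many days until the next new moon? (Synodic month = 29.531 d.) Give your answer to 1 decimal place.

16.5 days

One full lunation from the last new moon is 29.531 d; remaining = 29.531 − 13 = 16.531 d.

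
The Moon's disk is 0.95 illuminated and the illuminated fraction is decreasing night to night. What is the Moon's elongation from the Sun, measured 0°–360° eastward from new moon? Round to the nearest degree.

206°

Invert f = (1 − cos θ)/2 to get cos θ = 1 − 2(0.95) = -0.900, hence θ₀ = arccos -0.900 = 154.2°.
A waning Moon lies in 180°–360°, so θ = 360° − 154.2° = 205.8°.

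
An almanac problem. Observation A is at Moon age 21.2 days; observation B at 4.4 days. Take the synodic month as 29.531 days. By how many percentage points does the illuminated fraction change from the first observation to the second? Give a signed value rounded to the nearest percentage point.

-40 percentage points

θ₁ = 360° × 21.2/29.531 = 258.4°, f₁ = (1 − cos θ₁)/2 = 0.600.
θ₂ = 360° × 4.4/29.531 = 53.6°, f₂ = (1 − cos θ₂)/2 = 0.204.
Change = f₂ − f₁ = -0.397 → -40 percentage points.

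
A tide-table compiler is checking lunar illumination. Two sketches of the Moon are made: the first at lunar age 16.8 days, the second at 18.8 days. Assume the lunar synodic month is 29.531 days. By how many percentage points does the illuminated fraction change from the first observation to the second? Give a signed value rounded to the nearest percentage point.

-13 percentage points

θ₁ = 360° × 16.8/29.531 = 204.8°, f₁ = (1 − cos θ₁)/2 = 0.954.
θ₂ = 360° × 18.8/29.531 = 229.2°, f₂ = (1 − cos θ₂)/2 = 0.827.
Change = f₂ − f₁ = -0.127 → -13 percentage points.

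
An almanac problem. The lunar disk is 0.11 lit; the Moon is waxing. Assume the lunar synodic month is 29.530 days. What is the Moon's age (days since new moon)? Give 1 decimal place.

3.2 days

Invert f = (1 − cos θ)/2 to get cos θ = 1 − 2(0.11) = 0.780, hence θ₀ = arccos 0.780 = 38.7°.
Before full moon the principal value applies: θ = 38.7°.
Age = 29.530 × 38.7°/360° ≈ 3.18 days.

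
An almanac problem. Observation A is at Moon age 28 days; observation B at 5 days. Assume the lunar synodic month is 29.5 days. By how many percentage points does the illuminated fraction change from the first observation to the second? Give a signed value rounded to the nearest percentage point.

θ₁ = 360° × 28/29.5 = 341.7°, f₁ = (1 − cos θ₁)/2 = 0.025.
θ₂ = 360° × 5/29.5 = 61.0°, f₂ = (1 − cos θ₂)/2 = 0.258.
Change = f₂ − f₁ = +0.232 → +23 percentage points.

+23 pp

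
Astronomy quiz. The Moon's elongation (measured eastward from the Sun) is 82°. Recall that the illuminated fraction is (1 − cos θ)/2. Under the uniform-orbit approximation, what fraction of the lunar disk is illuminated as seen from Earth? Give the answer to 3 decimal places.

0.430

cos 82° = 0.139, so f = (1 − 0.139)/2 = 0.430.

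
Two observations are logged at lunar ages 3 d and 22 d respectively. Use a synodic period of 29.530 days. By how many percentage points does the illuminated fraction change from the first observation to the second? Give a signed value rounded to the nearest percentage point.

+42 percentage points

First observation: θ = 360°·3/29.530 = 36.6°, so f = 0.098.
Second observation: θ = 268.2°, f = 0.516.
Δf = 0.516 − 0.098 = +0.417, i.e. +42 pp.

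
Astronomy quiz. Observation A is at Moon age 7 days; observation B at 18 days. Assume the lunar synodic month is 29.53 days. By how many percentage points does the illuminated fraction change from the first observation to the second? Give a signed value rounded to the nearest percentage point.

+43 pp

First observation: θ = 360°·7/29.53 = 85.3°, so f = 0.459.
Second observation: θ = 219.4°, f = 0.886.
Δf = 0.886 − 0.459 = +0.427, i.e. +43 pp.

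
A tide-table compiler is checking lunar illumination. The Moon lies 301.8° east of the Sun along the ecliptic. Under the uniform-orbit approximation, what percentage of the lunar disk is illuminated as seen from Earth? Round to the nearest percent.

24%

cos 301.8° = 0.527, so f = (1 − 0.527)/2 = 0.237, i.e. 24%.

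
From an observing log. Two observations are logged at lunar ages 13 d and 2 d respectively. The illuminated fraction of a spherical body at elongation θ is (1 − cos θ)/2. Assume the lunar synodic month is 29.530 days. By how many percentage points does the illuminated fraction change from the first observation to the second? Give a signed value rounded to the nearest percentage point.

-92 pp

First observation: θ = 360°·13/29.530 = 158.5°, so f = 0.965.
Second observation: θ = 24.4°, f = 0.045.
Δf = 0.045 − 0.965 = -0.921, i.e. -92 pp.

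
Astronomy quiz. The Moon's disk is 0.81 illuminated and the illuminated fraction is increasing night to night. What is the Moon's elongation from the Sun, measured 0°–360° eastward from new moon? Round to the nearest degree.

Invert f = (1 − cos θ)/2 to get cos θ = 1 − 2(0.81) = -0.620, hence θ₀ = arccos -0.620 = 128.3°.
Waxing ⇒ before full, so θ = 128.3°.

128°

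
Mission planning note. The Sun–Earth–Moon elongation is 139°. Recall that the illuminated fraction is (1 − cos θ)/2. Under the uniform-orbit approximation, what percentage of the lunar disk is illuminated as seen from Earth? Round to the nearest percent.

88%

Half-versine of 139°: (1 − (-0.755))/2 = 0.877, i.e. 88%.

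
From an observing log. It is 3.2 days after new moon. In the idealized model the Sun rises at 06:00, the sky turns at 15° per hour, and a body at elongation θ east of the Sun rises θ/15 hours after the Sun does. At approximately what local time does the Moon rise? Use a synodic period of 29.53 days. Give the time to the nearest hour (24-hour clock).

09:00

Elongation θ = 360° × 3.2/29.53 ≈ 39.0°.
The Moon trails the Sun by θ/15 = 39.0/15 ≈ 2.60 hours.
06:00 + 2.60 h ≈ 08:36 → 09:00 to the nearest hour.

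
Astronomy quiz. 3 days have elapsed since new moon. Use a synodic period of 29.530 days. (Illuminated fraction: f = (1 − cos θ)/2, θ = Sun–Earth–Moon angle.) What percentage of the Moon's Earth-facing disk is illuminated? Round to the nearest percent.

Phase angle: θ = 360°·(3 d)/(29.530 d) = 36.6°.
cos 36.6° = 0.803, so f = (1 − 0.803)/2 = 0.098, so 10%.

10%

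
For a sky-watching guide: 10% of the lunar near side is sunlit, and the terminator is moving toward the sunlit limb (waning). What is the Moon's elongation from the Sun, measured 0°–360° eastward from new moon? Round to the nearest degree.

323°

cos θ = 1 − 2f = 0.800, giving a principal value of 36.9°.
A waning Moon lies in 180°–360°, so θ = 360° − 36.9° = 323.1°.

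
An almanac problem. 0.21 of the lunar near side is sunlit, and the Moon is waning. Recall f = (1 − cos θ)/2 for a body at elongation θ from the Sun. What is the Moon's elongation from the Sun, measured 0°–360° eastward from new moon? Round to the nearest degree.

305°

From f = (1 − cos θ)/2: cos θ = 1 − 2×0.21 = 0.580; arccos → 54.5°.
Since the Moon is past full (waning), take the reflex angle: θ = 360° − 54.5° = 305.5°.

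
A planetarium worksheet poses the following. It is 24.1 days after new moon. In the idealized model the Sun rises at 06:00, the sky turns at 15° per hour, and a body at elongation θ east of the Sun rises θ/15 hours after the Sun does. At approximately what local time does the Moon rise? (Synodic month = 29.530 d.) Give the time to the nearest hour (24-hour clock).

The Moon has covered 24.1/29.530 of its cycle, so θ ≈ 360° × 24.1/29.530 = 293.8°.
At 15° of sky rotation per hour, 293.8° corresponds to a 19.59 h lag.
06:00 + 19.59 h ≈ 01:35 → 02:00 to the nearest hour.

02:00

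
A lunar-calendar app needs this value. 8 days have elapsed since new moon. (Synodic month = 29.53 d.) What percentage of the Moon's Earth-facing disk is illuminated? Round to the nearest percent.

The Moon has covered 8/29.53 of its cycle, so θ ≈ 360° × 8/29.53 = 97.5°.
Illuminated fraction = (1 − cos 97.5°)/2 = (1 − (-0.131))/2 ≈ 0.566, so 57%.

57%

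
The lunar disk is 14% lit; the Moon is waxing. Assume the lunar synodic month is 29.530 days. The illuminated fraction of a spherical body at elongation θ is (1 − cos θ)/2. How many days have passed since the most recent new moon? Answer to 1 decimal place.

3.6 days

From f = (1 − cos θ)/2: cos θ = 1 − 2×0.14 = 0.720; arccos → 43.9°.
Waxing ⇒ before full, so θ = 43.9°.
Age = 29.530 × 43.9°/360° ≈ 3.60 days.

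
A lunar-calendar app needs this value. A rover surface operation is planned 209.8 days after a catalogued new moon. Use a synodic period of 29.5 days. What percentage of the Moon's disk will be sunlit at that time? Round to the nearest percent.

12%

Reduce mod P: 209.8 − 7×29.5 = 3.30 d into the current lunation.
Elongation θ = 360° × 3.30/29.5 ≈ 40.3°.
With cos θ = 0.763, the lit fraction is (1 − 0.763)/2 ≈ 0.119, so 12%.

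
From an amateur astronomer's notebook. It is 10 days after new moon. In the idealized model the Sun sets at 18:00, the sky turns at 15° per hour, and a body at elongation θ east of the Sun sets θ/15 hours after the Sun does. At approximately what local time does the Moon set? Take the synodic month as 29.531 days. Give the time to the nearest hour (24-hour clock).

02:00

Phase angle: θ = 360°·(10 d)/(29.531 d) = 121.9°.
The Moon trails the Sun by θ/15 = 121.9/15 ≈ 8.13 hours.
18:00 + 8.13 h ≈ 02:08 → 02:00 to the nearest hour.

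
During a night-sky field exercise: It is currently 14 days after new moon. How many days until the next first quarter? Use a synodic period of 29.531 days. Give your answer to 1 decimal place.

22.9 days

First quarter occurs at elongation 90°, i.e. at age 29.531 × 90/360 = 7.383 d.
This lunation's first quarter (7.383 d) has passed, so add one period: 36.914 − 14 = 22.914 days.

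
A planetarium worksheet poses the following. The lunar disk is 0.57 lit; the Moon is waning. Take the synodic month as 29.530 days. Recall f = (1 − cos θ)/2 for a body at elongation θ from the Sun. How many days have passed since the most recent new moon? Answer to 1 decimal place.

21.5 days

From f = (1 − cos θ)/2: cos θ = 1 − 2×0.57 = -0.140; arccos → 98.0°.
Since the Moon is past full (waning), take the reflex angle: θ = 360° − 98.0° = 262.0°.
At 360°/29.530 d per day, 262.0° corresponds to 21.49 days.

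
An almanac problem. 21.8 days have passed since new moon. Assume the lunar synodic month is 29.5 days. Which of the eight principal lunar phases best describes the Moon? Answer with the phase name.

θ ≈ 360° × 21.8/29.5 = 266°, which falls in the last quarter sector.

last quarter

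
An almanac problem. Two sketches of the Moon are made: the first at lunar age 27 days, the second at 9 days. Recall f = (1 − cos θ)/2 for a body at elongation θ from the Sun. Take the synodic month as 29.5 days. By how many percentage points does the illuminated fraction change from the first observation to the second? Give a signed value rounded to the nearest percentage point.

First observation: θ = 360°·27/29.5 = 329.5°, so f = 0.069.
Second observation: θ = 109.8°, f = 0.670.
Δf = 0.670 − 0.069 = +0.600, i.e. +60 pp.

+60 pp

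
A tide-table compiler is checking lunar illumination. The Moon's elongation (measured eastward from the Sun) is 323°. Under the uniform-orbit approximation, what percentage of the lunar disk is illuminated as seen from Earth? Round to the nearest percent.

10%

Half-versine of 323°: (1 − 0.799)/2 = 0.101, i.e. 10%.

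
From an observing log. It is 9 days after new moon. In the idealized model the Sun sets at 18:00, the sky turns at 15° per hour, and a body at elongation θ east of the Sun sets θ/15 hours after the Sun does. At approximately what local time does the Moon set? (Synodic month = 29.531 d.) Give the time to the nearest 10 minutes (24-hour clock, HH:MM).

01:20

The Moon has covered 9/29.531 of its cycle, so θ ≈ 360° × 9/29.531 = 109.7°.
At 15° of sky rotation per hour, 109.7° corresponds to a 7.31 h lag.
18:00 + 7.314 h ≈ 01:19 → 01:20 to the nearest ten minutes.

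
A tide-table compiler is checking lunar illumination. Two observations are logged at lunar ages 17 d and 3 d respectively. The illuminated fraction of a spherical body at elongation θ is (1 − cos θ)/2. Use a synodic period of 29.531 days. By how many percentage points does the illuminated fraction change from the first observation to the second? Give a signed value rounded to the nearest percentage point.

-85 percentage points

θ₁ = 360° × 17/29.531 = 207.2°, f₁ = (1 − cos θ₁)/2 = 0.945.
θ₂ = 360° × 3/29.531 = 36.6°, f₂ = (1 − cos θ₂)/2 = 0.098.
Change = f₂ − f₁ = -0.846 → -85 percentage points.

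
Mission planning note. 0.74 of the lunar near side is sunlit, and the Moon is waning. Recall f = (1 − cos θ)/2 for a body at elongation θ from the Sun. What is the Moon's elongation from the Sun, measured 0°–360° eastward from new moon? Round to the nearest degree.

241°

Invert f = (1 − cos θ)/2 to get cos θ = 1 − 2(0.74) = -0.480, hence θ₀ = arccos -0.480 = 118.7°.
Waning ⇒ past full, so θ = 360° − 118.7° = 241.3°.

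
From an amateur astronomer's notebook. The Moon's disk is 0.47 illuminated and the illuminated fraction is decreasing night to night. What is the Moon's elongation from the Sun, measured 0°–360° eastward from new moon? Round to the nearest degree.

cos θ = 1 − 2f = 0.060, giving a principal value of 86.6°.
A waning Moon lies in 180°–360°, so θ = 360° − 86.6° = 273.4°.

273°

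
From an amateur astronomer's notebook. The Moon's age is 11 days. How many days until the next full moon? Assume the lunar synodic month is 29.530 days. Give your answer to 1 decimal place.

3.8 days

Full moon is 0.5 of the way through the cycle: age 0.5 × 29.530 = 14.765 d.
So 3.765 days remain (14.765 − 11).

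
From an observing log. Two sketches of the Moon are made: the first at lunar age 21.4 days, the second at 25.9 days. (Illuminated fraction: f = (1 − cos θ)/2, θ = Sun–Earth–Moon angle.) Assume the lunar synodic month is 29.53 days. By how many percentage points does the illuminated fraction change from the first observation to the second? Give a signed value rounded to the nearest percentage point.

θ₁ = 360° × 21.4/29.53 = 260.9°, f₁ = (1 − cos θ₁)/2 = 0.579.
θ₂ = 360° × 25.9/29.53 = 315.7°, f₂ = (1 − cos θ₂)/2 = 0.142.
Change = f₂ − f₁ = -0.437 → -44 percentage points.

-44 percentage points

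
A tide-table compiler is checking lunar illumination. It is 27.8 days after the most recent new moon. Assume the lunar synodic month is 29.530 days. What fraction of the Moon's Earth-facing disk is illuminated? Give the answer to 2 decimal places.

The Moon has covered 27.8/29.530 of its cycle, so θ ≈ 360° × 27.8/29.530 = 338.9°.
Illuminated fraction = (1 − cos 338.9°)/2 = (1 − 0.933)/2 ≈ 0.033.

0.03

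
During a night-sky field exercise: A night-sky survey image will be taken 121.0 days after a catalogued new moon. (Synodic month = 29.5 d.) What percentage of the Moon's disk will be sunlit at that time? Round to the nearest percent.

121.0 d spans 4 complete synodic months (4 × 29.5 = 118.00 d) plus 3.00 d.
Elongation θ = 360° × 3.00/29.5 ≈ 36.6°.
With cos θ = 0.803, the lit fraction is (1 − 0.803)/2 ≈ 0.099, so 10%.

10%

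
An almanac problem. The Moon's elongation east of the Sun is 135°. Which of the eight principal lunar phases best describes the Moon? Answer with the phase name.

waxing gibbous

135° lies in the waxing gibbous sector of the 8-phase cycle.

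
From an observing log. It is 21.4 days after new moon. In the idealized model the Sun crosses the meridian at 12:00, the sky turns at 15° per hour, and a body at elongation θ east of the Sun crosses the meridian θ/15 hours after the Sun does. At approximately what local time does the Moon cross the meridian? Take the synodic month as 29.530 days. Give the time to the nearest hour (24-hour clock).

05:00

Elongation θ = 360° × 21.4/29.530 ≈ 260.9°.
Delay after the Sun = 260.9° / (15°/h) ≈ 17.39 h.
12:00 + 17.39 h ≈ 05:24 → 05:00 to the nearest hour.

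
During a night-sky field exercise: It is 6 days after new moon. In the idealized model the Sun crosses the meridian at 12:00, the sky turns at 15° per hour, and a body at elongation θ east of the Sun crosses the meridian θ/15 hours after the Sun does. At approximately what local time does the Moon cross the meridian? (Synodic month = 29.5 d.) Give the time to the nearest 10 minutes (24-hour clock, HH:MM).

The Moon has covered 6/29.5 of its cycle, so θ ≈ 360° × 6/29.5 = 73.2°.
Delay after the Sun = 73.2° / (15°/h) ≈ 4.88 h.
12:00 + 4.881 h ≈ 16:53 → 16:50 to the nearest ten minutes.

16:50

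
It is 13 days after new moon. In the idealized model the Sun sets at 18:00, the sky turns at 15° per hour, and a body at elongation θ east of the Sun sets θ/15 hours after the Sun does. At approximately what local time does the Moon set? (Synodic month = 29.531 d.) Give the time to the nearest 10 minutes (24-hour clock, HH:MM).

04:30

Elongation θ = 360° × 13/29.531 ≈ 158.5°.
At 15° of sky rotation per hour, 158.5° corresponds to a 10.57 h lag.
18:00 + 10.565 h ≈ 04:34 → 04:30 to the nearest ten minutes.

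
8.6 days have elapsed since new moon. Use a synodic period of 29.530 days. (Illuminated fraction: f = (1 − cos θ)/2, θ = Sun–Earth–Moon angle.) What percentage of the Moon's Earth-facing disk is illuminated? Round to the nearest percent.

The Moon has covered 8.6/29.530 of its cycle, so θ ≈ 360° × 8.6/29.530 = 104.8°.
Illuminated fraction = (1 − cos 104.8°)/2 = (1 − (-0.256))/2 ≈ 0.628, so 63%.

63%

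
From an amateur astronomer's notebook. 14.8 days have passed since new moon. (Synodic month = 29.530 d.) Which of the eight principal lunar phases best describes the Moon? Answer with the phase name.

At 14.8/29.530 of the cycle, θ ≈ 180° — the full moon range.

full moon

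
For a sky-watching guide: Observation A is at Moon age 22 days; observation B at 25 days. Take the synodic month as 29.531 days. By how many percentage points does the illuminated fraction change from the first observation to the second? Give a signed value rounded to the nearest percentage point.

θ₁ = 360° × 22/29.531 = 268.2°, f₁ = (1 − cos θ₁)/2 = 0.516.
θ₂ = 360° × 25/29.531 = 304.8°, f₂ = (1 − cos θ₂)/2 = 0.215.
Change = f₂ − f₁ = -0.301 → -30 percentage points.

-30 percentage points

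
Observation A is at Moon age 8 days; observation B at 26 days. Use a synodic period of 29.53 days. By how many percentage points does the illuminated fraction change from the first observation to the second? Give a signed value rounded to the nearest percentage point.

θ₁ = 360° × 8/29.53 = 97.5°, f₁ = (1 − cos θ₁)/2 = 0.566.
θ₂ = 360° × 26/29.53 = 317.0°, f₂ = (1 − cos θ₂)/2 = 0.135.
Change = f₂ − f₁ = -0.431 → -43 percentage points.

-43 percentage points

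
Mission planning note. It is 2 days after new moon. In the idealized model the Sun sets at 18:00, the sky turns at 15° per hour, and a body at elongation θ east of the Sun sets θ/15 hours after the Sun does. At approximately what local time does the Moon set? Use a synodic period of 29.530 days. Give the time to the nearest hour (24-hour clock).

Phase angle: θ = 360°·(2 d)/(29.530 d) = 24.4°.
At 15° of sky rotation per hour, 24.4° corresponds to a 1.63 h lag.
18:00 + 1.63 h ≈ 19:38 → 20:00 to the nearest hour.

20:00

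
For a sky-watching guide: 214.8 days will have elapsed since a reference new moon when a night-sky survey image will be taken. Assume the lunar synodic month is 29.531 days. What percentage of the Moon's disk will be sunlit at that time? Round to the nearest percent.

57%

214.8/29.531 = 7.274 lunations, so 7 complete cycles and 8.08 d into the next.
Elongation θ = 360° × 8.08/29.531 ≈ 98.5°.
With cos θ = (-0.148), the lit fraction is (1 − (-0.148))/2 ≈ 0.574, so 57%.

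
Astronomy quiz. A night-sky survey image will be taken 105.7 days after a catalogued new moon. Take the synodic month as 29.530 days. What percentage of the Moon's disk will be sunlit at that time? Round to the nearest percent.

105.7/29.530 = 3.579 lunations, so 3 complete cycles and 17.11 d into the next.
Phase angle: θ = 360°·(17.11 d)/(29.530 d) = 208.6°.
Illuminated fraction = (1 − cos 208.6°)/2 = (1 − (-0.878))/2 ≈ 0.939, so 94%.

94%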